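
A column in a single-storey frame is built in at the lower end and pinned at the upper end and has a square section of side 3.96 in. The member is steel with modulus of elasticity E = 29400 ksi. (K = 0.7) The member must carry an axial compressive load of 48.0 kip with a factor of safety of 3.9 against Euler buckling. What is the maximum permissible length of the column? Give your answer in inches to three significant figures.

I = a⁴/12 = 3.96⁴/12 = 20.49 in⁴
Required critical load P_cr = n·P = 3.9 × 48.0 = 187.2 kip = 1.872×10^5 lb
From P_cr = π²EI/(K·L)²:  L = (1/K)·√(π²EI/P_cr) = (1/0.7)·√(π²×2.94×10^7×20.49/1.872×10^5)
L = 255 in

L_max ≈ 255 in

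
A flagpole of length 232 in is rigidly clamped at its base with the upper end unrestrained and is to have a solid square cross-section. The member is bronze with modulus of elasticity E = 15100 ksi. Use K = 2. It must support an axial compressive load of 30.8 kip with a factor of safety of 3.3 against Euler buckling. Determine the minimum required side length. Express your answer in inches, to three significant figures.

Required P_cr = n·P = 3.3 × 30.8 = 101.6 kip
L_e = K·L = 2 × 232 = 464.0 in
Required I = P_cr·L_e²/(π²E) = 1.016×10^5 × 464.0² / (π² × 1.51×10^7) = 146.8 in⁴
Solid square: I = a⁴/12  ⇒  a = (12I)^(1/4) = (12×146.8)^(1/4) = 6.48 in

a ≈ 6.48 in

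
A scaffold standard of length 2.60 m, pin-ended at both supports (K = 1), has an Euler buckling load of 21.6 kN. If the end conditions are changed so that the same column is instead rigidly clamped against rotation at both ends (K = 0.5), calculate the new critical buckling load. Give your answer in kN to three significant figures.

P_cr ∝ 1/K², so P_cr,new = P_cr,old × (K_old/K_new)² = 21.6 × (1/0.5)²
= 21.6 × 4.000 = 86.4 kN

P_cr ≈ 86.4 kN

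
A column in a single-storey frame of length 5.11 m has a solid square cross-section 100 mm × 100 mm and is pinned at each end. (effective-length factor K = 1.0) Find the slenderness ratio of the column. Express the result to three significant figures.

λ ≈ 177

I = a⁴/12 = 100⁴/12 = 8.333×10^6 mm⁴
A = 1.000×10^4 mm²;  r_min = √(I/A) = √(8.333×10^6/1.000×10^4) = 28.87 mm
L_e = K·L = 1 × 5.11 m = 5.110 m = 5110.0 mm
λ = L_e / r_min = 5110.0 / 28.87 = 177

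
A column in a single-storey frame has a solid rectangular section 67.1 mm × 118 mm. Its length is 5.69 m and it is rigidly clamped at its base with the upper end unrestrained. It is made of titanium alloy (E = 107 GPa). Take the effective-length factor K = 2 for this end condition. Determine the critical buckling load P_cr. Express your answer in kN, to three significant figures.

Buckling occurs about the weak axis: I_min = h·b³/12 with b = 67.1 mm (the shorter side).
I_min = 118×67.1³/12 = 2.971×10^6 mm⁴
I = 2.971×10^6 mm⁴ = 2.971×10^-6 m⁴
Effective length L_e = K·L = 2 × 5.69 = 11.38 m
P_cr = π²EI / L_e² = π² × 107×10⁹ × 2.971×10^-6 / 11.38² = 2.423×10^4 N

P_cr ≈ 24.2 kN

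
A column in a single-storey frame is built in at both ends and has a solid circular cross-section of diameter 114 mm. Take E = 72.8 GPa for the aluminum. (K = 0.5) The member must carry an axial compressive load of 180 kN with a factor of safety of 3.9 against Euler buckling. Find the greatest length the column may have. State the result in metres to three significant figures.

L_max ≈ 5.83 m

I = πd⁴/64 = π×114⁴/64 = 8.291×10^6 mm⁴
I = 8.291×10^-6 m⁴
Required critical load P_cr = n·P = 3.9 × 180 = 702.0 kN = 7.020×10^5 N
From P_cr = π²EI/(K·L)²:  L = (1/K)·√(π²EI/P_cr) = (1/0.5)·√(π²×7.28×10^10×8.291×10^-6/7.020×10^5)
L = 5.83 m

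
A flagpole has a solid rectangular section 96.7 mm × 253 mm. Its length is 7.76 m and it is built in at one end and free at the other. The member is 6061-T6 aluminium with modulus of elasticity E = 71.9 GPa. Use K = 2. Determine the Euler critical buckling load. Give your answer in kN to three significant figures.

Buckling occurs about the weak axis: I_min = h·b³/12 with b = 96.7 mm (the shorter side).
I_min = 253×96.7³/12 = 1.906×10^7 mm⁴
I = 1.906×10^7 mm⁴ = 1.906×10^-5 m⁴
Effective length L_e = K·L = 2 × 7.76 = 15.52 m
P_cr = π²EI / L_e² = π² × 71.9×10⁹ × 1.906×10^-5 / 15.52² = 5.616×10^4 N

P_cr ≈ 56.2 kN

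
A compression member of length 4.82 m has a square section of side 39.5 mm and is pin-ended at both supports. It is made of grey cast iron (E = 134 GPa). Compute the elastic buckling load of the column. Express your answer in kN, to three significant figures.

P_cr ≈ 11.5 kN

I = a⁴/12 = 39.5⁴/12 = 2.029×10^5 mm⁴
I = 2.029×10^5 mm⁴ = 2.029×10^-7 m⁴
Effective length L_e = K·L = 1 × 4.82 = 4.820 m
P_cr = π²EI / L_e² = π² × 134×10⁹ × 2.029×10^-7 / 4.820² = 1.155×10^4 N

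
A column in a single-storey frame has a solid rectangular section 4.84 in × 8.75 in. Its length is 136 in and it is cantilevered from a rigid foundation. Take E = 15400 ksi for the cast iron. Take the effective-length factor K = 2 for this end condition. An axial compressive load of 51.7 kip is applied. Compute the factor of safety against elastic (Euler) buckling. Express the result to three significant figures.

Buckling occurs about the weak axis: I_min = h·b³/12 with b = 4.84 in (the shorter side).
I_min = 8.75×4.84³/12 = 82.67 in⁴
Effective length L_e = K·L = 2 × 136 = 272.0 in
P_cr = π²EI / L_e² = π² × 15400×10³ × 82.67 / 272.0² = 1.698×10^5 lb
Factor of safety n = P_cr / P = 169.84 / 51.7 = 3.29

n ≈ 3.29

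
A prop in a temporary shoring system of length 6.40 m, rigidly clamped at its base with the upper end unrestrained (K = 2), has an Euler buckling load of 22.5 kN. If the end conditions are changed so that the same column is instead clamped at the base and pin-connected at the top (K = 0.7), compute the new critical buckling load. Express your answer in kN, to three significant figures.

P_cr ≈ 184 kN

P_cr ∝ 1/K², so P_cr,new = P_cr,old × (K_old/K_new)² = 22.5 × (2/0.7)²
= 22.5 × 8.163 = 184 kN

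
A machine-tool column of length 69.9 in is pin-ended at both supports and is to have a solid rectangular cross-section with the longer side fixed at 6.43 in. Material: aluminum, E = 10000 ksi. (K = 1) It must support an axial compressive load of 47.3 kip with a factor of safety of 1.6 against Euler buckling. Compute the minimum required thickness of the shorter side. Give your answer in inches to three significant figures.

b ≈ 1.91 in

Required P_cr = n·P = 1.6 × 47.3 = 75.68 kip
L_e = K·L = 1 × 69.9 = 69.90 in
Required I = P_cr·L_e²/(π²E) = 7.568×10^4 × 69.90² / (π² × 1.00×10^7) = 3.747 in⁴
Rectangle, weak axis: I_min = h·b³/12 with h = 6.43 in fixed  ⇒  b = (12I/h)^(1/3) = 1.91 in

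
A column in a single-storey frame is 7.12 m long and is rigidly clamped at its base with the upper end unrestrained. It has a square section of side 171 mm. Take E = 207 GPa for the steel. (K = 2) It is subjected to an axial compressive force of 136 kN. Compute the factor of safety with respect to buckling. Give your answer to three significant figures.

I = a⁴/12 = 171⁴/12 = 7.125×10^7 mm⁴
I = 7.125×10^7 mm⁴ = 7.125×10^-5 m⁴
Effective length L_e = K·L = 2 × 7.12 = 14.24 m
P_cr = π²EI / L_e² = π² × 207×10⁹ × 7.125×10^-5 / 14.24² = 7.179×10^5 N
Factor of safety n = P_cr / P = 717.88 / 136 = 5.28

n ≈ 5.28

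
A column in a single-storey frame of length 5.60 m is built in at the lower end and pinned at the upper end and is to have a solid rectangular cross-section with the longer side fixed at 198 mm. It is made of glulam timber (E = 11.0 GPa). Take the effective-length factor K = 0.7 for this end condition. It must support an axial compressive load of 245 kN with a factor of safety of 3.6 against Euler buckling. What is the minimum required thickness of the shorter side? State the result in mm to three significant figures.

Required P_cr = n·P = 3.6 × 245 = 882.0 kN
L_e = K·L = 0.7 × 5.60 = 3.920 m
Required I = P_cr·L_e²/(π²E) = 8.820×10^5 × 3.920² / (π² × 1.10×10^10) = 1.248×10^-4 m⁴
I_req = 1.248×10^8 mm⁴
Rectangle, weak axis: I_min = h·b³/12 with h = 198 mm fixed  ⇒  b = (12I/h)^(1/3) = 196 mm

b ≈ 196 mm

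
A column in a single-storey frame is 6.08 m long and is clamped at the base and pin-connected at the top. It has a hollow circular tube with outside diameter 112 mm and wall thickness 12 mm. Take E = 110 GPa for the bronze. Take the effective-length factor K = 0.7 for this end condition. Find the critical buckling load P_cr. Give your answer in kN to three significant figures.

P_cr ≈ 287 kN

Inner diameter d_i = 112 − 2×12 = 88.00 mm
I = π(d_o⁴ − d_i⁴)/64 = π(112⁴ − 88.00⁴)/64 = 4.780×10^6 mm⁴
I = 4.780×10^6 mm⁴ = 4.780×10^-6 m⁴
Effective length L_e = K·L = 0.7 × 6.08 = 4.256 m
P_cr = π²EI / L_e² = π² × 110×10⁹ × 4.780×10^-6 / 4.256² = 2.865×10^5 N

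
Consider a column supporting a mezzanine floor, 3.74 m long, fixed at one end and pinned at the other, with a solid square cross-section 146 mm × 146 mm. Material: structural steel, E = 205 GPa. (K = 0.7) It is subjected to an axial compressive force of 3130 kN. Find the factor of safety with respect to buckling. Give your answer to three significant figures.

I = a⁴/12 = 146⁴/12 = 3.786×10^7 mm⁴
I = 3.786×10^7 mm⁴ = 3.786×10^-5 m⁴
Effective length L_e = K·L = 0.7 × 3.74 = 2.618 m
P_cr = π²EI / L_e² = π² × 205×10⁹ × 3.786×10^-5 / 2.618² = 1.118×10^7 N
Factor of safety n = P_cr / P = 11177 / 3130 = 3.57

n ≈ 3.57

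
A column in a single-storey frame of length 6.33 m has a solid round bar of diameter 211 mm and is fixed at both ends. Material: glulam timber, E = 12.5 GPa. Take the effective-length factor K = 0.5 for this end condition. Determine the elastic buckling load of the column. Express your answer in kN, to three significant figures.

P_cr ≈ 1200 kN

I = πd⁴/64 = π×211⁴/64 = 9.730×10^7 mm⁴
I = 9.730×10^7 mm⁴ = 9.730×10^-5 m⁴
Effective length L_e = K·L = 0.5 × 6.33 = 3.165 m
P_cr = π²EI / L_e² = π² × 12.5×10⁹ × 9.730×10^-5 / 3.165² = 1.198×10^6 N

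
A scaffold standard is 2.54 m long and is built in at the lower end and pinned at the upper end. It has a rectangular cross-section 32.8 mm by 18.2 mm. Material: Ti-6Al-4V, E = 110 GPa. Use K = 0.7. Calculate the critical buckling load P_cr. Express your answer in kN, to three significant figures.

Buckling occurs about the weak axis: I_min = h·b³/12 with b = 18.2 mm (the shorter side).
I_min = 32.8×18.2³/12 = 1.648×10^4 mm⁴
I = 1.648×10^4 mm⁴ = 1.648×10^-8 m⁴
Effective length L_e = K·L = 0.7 × 2.54 = 1.778 m
P_cr = π²EI / L_e² = π² × 110×10⁹ × 1.648×10^-8 / 1.778² = 5.659×10^3 N

P_cr ≈ 5.66 kN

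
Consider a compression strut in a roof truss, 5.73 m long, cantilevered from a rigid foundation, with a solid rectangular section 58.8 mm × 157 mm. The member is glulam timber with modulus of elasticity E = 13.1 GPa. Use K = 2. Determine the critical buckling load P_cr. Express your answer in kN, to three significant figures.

P_cr ≈ 2.62 kN

Buckling occurs about the weak axis: I_min = h·b³/12 with b = 58.8 mm (the shorter side).
I_min = 157×58.8³/12 = 2.660×10^6 mm⁴
I = 2.660×10^6 mm⁴ = 2.660×10^-6 m⁴
Effective length L_e = K·L = 2 × 5.73 = 11.46 m
P_cr = π²EI / L_e² = π² × 13.1×10⁹ × 2.660×10^-6 / 11.46² = 2.618×10^3 N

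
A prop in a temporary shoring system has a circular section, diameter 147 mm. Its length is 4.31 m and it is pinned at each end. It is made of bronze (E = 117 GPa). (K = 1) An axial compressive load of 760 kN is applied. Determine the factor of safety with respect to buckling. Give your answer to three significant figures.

I = πd⁴/64 = π×147⁴/64 = 2.292×10^7 mm⁴
I = 2.292×10^7 mm⁴ = 2.292×10^-5 m⁴
Effective length L_e = K·L = 1 × 4.31 = 4.310 m
P_cr = π²EI / L_e² = π² × 117×10⁹ × 2.292×10^-5 / 4.310² = 1.425×10^6 N
Factor of safety n = P_cr / P = 1424.9 / 760 = 1.87

n ≈ 1.87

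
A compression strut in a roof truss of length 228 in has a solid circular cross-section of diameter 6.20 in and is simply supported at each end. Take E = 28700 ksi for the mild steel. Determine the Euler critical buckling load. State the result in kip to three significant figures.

P_cr ≈ 395 kip

I = πd⁴/64 = π×6.20⁴/64 = 72.53 in⁴
Effective length L_e = K·L = 1 × 228 = 228.0 in
P_cr = π²EI / L_e² = π² × 28700×10³ × 72.53 / 228.0² = 3.952×10^5 lb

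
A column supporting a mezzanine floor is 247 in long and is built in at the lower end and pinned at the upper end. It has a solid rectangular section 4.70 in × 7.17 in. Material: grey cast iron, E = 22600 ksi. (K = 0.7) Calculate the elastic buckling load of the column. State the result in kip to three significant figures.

P_cr ≈ 463 kip

Buckling occurs about the weak axis: I_min = h·b³/12 with b = 4.70 in (the shorter side).
I_min = 7.17×4.70³/12 = 62.03 in⁴
Effective length L_e = K·L = 0.7 × 247 = 172.9 in
P_cr = π²EI / L_e² = π² × 22600×10³ × 62.03 / 172.9² = 4.629×10^5 lb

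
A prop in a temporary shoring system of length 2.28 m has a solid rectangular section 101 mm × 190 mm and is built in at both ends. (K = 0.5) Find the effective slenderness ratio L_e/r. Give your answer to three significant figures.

λ ≈ 39.1

For a rectangle r_min = b/√12 = 101/√12 = 29.16 mm
L_e = K·L = 0.5 × 2.28 m = 1.140 m = 1140.0 mm
λ = L_e / r_min = 1140.0 / 29.16 = 39.1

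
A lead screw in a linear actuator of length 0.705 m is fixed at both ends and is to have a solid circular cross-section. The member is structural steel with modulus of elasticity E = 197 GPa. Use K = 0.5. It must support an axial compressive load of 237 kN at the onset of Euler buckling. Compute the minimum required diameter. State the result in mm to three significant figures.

L_e = K·L = 0.5 × 0.705 = 0.3525 m
Required I = P_cr·L_e²/(π²E) = 2.370×10^5 × 0.3525² / (π² × 1.97×10^11) = 1.515×10^-8 m⁴
I_req = 1.515×10^4 mm⁴
Solid circle: I = πd⁴/64  ⇒  d = (64I/π)^(1/4) = (64×1.515×10^4/π)^(1/4) = 23.6 mm

d ≈ 23.6 mm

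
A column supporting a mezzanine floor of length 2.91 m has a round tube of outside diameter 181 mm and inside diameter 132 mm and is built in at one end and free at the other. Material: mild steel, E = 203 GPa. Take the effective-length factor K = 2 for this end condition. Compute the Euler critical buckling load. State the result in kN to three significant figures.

P_cr ≈ 2230 kN

d_o = 181 mm, d_i = 132 mm
I = π(d_o⁴ − d_i⁴)/64 = π(181⁴ − 132.0⁴)/64 = 3.778×10^7 mm⁴
I = 3.778×10^7 mm⁴ = 3.778×10^-5 m⁴
Effective length L_e = K·L = 2 × 2.91 = 5.820 m
P_cr = π²EI / L_e² = π² × 203×10⁹ × 3.778×10^-5 / 5.820² = 2.235×10^6 N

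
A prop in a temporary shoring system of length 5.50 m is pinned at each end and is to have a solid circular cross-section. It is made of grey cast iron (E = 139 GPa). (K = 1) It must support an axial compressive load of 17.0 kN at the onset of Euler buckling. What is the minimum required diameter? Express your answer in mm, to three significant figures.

d ≈ 52.6 mm

L_e = K·L = 1 × 5.50 = 5.500 m
Required I = P_cr·L_e²/(π²E) = 1.700×10^4 × 5.500² / (π² × 1.39×10^11) = 3.749×10^-7 m⁴
I_req = 3.749×10^5 mm⁴
Solid circle: I = πd⁴/64  ⇒  d = (64I/π)^(1/4) = (64×3.749×10^5/π)^(1/4) = 52.6 mm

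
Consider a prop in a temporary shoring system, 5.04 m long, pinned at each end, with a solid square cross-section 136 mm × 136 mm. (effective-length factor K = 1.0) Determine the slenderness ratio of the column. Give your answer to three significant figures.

λ ≈ 128

For a square r = a/√12 = 136/√12 = 39.26 mm
L_e = K·L = 1 × 5.04 m = 5.040 m = 5040.0 mm
λ = L_e / r_min = 5040.0 / 39.26 = 128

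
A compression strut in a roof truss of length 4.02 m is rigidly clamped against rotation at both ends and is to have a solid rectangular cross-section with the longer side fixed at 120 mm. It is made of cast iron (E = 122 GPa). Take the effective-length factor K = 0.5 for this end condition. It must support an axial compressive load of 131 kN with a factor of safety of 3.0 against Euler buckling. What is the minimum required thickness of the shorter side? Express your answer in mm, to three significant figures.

b ≈ 50.9 mm

Required P_cr = n·P = 3.0 × 131 = 393.0 kN
L_e = K·L = 0.5 × 4.02 = 2.010 m
Required I = P_cr·L_e²/(π²E) = 3.930×10^5 × 2.010² / (π² × 1.22×10^11) = 1.319×10^-6 m⁴
I_req = 1.319×10^6 mm⁴
Rectangle, weak axis: I_min = h·b³/12 with h = 120 mm fixed  ⇒  b = (12I/h)^(1/3) = 50.9 mm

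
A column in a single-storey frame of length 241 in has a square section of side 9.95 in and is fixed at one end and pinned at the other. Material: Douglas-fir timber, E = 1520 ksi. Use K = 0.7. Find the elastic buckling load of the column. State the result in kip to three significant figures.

I = a⁴/12 = 9.95⁴/12 = 816.8 in⁴
Effective length L_e = K·L = 0.7 × 241 = 168.7 in
P_cr = π²EI / L_e² = π² × 1520×10³ × 816.8 / 168.7² = 4.306×10^5 lb

P_cr ≈ 431 kip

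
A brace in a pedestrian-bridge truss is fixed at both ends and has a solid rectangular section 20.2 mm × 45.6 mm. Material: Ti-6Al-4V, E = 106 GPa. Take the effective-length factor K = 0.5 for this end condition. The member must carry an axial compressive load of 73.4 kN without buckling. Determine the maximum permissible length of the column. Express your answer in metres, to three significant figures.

L_max ≈ 1.34 m

Buckling occurs about the weak axis: I_min = h·b³/12 with b = 20.2 mm (the shorter side).
I_min = 45.6×20.2³/12 = 3.132×10^4 mm⁴
I = 3.132×10^-8 m⁴
At the buckling limit P_cr = P = 7.340×10^4 N
From P_cr = π²EI/(K·L)²:  L = (1/K)·√(π²EI/P_cr) = (1/0.5)·√(π²×1.06×10^11×3.132×10^-8/7.340×10^4)
L = 1.34 m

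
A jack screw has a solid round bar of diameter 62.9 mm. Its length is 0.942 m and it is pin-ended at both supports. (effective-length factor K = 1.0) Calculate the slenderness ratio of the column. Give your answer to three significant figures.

For a solid circle r = d/4 = 62.9/4 = 15.72 mm
L_e = K·L = 1 × 0.942 m = 0.9420 m = 942.00 mm
λ = L_e / r_min = 942.00 / 15.73 = 59.9

λ ≈ 59.9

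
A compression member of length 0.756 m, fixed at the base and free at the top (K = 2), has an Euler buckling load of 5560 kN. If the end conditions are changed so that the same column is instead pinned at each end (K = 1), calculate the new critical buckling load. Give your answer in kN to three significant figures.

P_cr ∝ 1/K², so P_cr,new = P_cr,old × (K_old/K_new)² = 5560 × (2/1)²
= 5560 × 4.000 = 22200 kN

P_cr ≈ 22200 kN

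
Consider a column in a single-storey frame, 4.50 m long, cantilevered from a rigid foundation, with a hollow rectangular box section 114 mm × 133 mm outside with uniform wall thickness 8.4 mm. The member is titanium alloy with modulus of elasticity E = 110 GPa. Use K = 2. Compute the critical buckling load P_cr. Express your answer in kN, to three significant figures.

Inner dimensions: h_i = 133 − 2×8.4 = 116.2 mm, b_i = 114 − 2×8.4 = 97.20 mm
Weak-axis I_min = (h_o·b_o³ − h_i·b_i³)/12 with b_o = 114, b_i = 97.20 mm (shorter outer/inner sides).
I_min = (133×114³ − 116.2×97.20³)/12 = 7.528×10^6 mm⁴
I = 7.528×10^6 mm⁴ = 7.528×10^-6 m⁴
Effective length L_e = K·L = 2 × 4.50 = 9.000 m
P_cr = π²EI / L_e² = π² × 110×10⁹ × 7.528×10^-6 / 9.000² = 1.009×10^5 N

P_cr ≈ 101 kN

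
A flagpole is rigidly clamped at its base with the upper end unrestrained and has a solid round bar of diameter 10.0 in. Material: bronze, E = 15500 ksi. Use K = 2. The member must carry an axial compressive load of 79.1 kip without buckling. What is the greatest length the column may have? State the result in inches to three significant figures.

L_max ≈ 487 in

I = πd⁴/64 = π×10.0⁴/64 = 490.9 in⁴
At the buckling limit P_cr = P = 7.910×10^4 lb
From P_cr = π²EI/(K·L)²:  L = (1/K)·√(π²EI/P_cr) = (1/2)·√(π²×1.55×10^7×490.9/7.910×10^4)
L = 487 in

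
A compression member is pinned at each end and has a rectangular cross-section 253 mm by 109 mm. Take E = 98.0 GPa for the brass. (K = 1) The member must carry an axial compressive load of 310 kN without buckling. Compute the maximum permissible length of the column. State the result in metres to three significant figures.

L_max ≈ 9.23 m

Buckling occurs about the weak axis: I_min = h·b³/12 with b = 109 mm (the shorter side).
I_min = 253×109³/12 = 2.730×10^7 mm⁴
I = 2.730×10^-5 m⁴
At the buckling limit P_cr = P = 3.100×10^5 N
From P_cr = π²EI/(K·L)²:  L = (1/K)·√(π²EI/P_cr) = (1/1)·√(π²×9.80×10^10×2.730×10^-5/3.100×10^5)
L = 9.23 m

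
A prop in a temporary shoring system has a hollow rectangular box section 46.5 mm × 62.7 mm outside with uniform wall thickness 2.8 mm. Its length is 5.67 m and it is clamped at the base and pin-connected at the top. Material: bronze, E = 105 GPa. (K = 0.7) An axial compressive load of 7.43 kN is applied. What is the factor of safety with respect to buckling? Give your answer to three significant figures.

Inner dimensions: h_i = 62.7 − 2×2.8 = 57.10 mm, b_i = 46.5 − 2×2.8 = 40.90 mm
Weak-axis I_min = (h_o·b_o³ − h_i·b_i³)/12 with b_o = 46.5, b_i = 40.90 mm (shorter outer/inner sides).
I_min = (62.7×46.5³ − 57.10×40.90³)/12 = 1.998×10^5 mm⁴
I = 1.998×10^5 mm⁴ = 1.998×10^-7 m⁴
Effective length L_e = K·L = 0.7 × 5.67 = 3.969 m
P_cr = π²EI / L_e² = π² × 105×10⁹ × 1.998×10^-7 / 3.969² = 1.314×10^4 N
Factor of safety n = P_cr / P = 13.143 / 7.43 = 1.77

n ≈ 1.77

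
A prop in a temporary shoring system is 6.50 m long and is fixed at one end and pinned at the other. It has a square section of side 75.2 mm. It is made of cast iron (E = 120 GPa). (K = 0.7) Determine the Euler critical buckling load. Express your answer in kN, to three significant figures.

I = a⁴/12 = 75.2⁴/12 = 2.665×10^6 mm⁴
I = 2.665×10^6 mm⁴ = 2.665×10^-6 m⁴
Effective length L_e = K·L = 0.7 × 6.50 = 4.550 m
P_cr = π²EI / L_e² = π² × 120×10⁹ × 2.665×10^-6 / 4.550² = 1.525×10^5 N

P_cr ≈ 152 kN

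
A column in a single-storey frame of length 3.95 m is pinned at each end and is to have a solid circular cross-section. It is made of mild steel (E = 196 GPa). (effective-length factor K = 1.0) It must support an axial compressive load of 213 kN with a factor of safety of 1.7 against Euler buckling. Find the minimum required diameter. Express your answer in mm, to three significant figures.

d ≈ 87.8 mm

Required P_cr = n·P = 1.7 × 213 = 362.1 kN
L_e = K·L = 1 × 3.95 = 3.950 m
Required I = P_cr·L_e²/(π²E) = 3.621×10^5 × 3.950² / (π² × 1.96×10^11) = 2.921×10^-6 m⁴
I_req = 2.921×10^6 mm⁴
Solid circle: I = πd⁴/64  ⇒  d = (64I/π)^(1/4) = (64×2.921×10^6/π)^(1/4) = 87.8 mm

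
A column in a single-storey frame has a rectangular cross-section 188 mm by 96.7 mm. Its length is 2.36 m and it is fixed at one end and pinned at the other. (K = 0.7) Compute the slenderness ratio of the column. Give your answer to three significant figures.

λ ≈ 59.2

Buckling occurs about the weak axis: I_min = h·b³/12 with b = 96.7 mm (the shorter side).
I_min = 188×96.7³/12 = 1.417×10^7 mm⁴
A = 1.818×10^4 mm²;  r_min = √(I/A) = √(1.417×10^7/1.818×10^4) = 27.91 mm
L_e = K·L = 0.7 × 2.36 m = 1.652 m = 1652.0 mm
λ = L_e / r_min = 1652.0 / 27.91 = 59.2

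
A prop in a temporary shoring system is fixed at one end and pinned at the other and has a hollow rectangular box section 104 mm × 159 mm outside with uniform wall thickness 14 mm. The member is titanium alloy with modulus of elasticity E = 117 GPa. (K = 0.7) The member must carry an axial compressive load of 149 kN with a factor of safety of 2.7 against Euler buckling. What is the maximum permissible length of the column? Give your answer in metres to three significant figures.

Inner dimensions: h_i = 159 − 2×14 = 131.0 mm, b_i = 104 − 2×14 = 76.00 mm
Weak-axis I_min = (h_o·b_o³ − h_i·b_i³)/12 with b_o = 104, b_i = 76.00 mm (shorter outer/inner sides).
I_min = (159×104³ − 131.0×76.00³)/12 = 1.011×10^7 mm⁴
I = 1.011×10^-5 m⁴
Required critical load P_cr = n·P = 2.7 × 149 = 402.3 kN = 4.023×10^5 N
From P_cr = π²EI/(K·L)²:  L = (1/K)·√(π²EI/P_cr) = (1/0.7)·√(π²×1.17×10^11×1.011×10^-5/4.023×10^5)
L = 7.70 m

L_max ≈ 7.70 m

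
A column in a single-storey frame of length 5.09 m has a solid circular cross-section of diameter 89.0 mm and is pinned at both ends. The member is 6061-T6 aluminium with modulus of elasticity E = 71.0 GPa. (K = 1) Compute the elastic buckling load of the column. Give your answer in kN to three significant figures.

I = πd⁴/64 = π×89.0⁴/64 = 3.080×10^6 mm⁴
I = 3.080×10^6 mm⁴ = 3.080×10^-6 m⁴
Effective length L_e = K·L = 1 × 5.09 = 5.090 m
P_cr = π²EI / L_e² = π² × 71.0×10⁹ × 3.080×10^-6 / 5.090² = 8.330×10^4 N

P_cr ≈ 83.3 kN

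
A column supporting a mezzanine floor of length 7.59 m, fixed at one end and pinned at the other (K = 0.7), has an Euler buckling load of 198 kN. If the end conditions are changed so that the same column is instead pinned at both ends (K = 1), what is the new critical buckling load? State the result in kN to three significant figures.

P_cr ∝ 1/K², so P_cr,new = P_cr,old × (K_old/K_new)² = 198 × (0.7/1)²
= 198 × 0.4900 = 97.0 kN

P_cr ≈ 97.0 kN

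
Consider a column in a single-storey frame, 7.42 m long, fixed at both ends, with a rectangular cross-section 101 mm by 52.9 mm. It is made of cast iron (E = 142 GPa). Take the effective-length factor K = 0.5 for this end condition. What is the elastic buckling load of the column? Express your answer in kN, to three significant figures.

Buckling occurs about the weak axis: I_min = h·b³/12 with b = 52.9 mm (the shorter side).
I_min = 101×52.9³/12 = 1.246×10^6 mm⁴
I = 1.246×10^6 mm⁴ = 1.246×10^-6 m⁴
Effective length L_e = K·L = 0.5 × 7.42 = 3.710 m
P_cr = π²EI / L_e² = π² × 142×10⁹ × 1.246×10^-6 / 3.710² = 1.269×10^5 N

P_cr ≈ 127 kN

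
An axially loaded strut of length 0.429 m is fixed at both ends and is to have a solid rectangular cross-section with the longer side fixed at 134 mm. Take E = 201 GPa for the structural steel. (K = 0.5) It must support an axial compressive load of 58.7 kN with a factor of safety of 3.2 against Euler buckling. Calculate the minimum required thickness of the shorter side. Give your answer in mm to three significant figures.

Required P_cr = n·P = 3.2 × 58.7 = 187.8 kN
L_e = K·L = 0.5 × 0.429 = 0.2145 m
Required I = P_cr·L_e²/(π²E) = 1.878×10^5 × 0.2145² / (π² × 2.01×10^11) = 4.357×10^-9 m⁴
I_req = 4.357×10^3 mm⁴
Rectangle, weak axis: I_min = h·b³/12 with h = 134 mm fixed  ⇒  b = (12I/h)^(1/3) = 7.31 mm

b ≈ 7.31 mm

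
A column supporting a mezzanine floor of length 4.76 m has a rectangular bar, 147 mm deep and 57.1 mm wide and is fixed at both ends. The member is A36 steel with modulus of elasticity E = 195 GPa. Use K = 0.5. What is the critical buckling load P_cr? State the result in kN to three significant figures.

P_cr ≈ 775 kN

Buckling occurs about the weak axis: I_min = h·b³/12 with b = 57.1 mm (the shorter side).
I_min = 147×57.1³/12 = 2.281×10^6 mm⁴
I = 2.281×10^6 mm⁴ = 2.281×10^-6 m⁴
Effective length L_e = K·L = 0.5 × 4.76 = 2.380 m
P_cr = π²EI / L_e² = π² × 195×10⁹ × 2.281×10^-6 / 2.380² = 7.749×10^5 N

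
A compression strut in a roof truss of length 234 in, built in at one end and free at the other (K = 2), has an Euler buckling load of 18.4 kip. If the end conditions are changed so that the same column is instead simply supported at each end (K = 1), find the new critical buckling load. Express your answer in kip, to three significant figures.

P_cr ∝ 1/K², so P_cr,new = P_cr,old × (K_old/K_new)² = 18.4 × (2/1)²
= 18.4 × 4.000 = 73.6 kip

P_cr ≈ 73.6 kip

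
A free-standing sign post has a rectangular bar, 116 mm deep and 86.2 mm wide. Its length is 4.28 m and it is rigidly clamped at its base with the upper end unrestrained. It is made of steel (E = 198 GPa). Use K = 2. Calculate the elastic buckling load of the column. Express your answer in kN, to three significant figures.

Buckling occurs about the weak axis: I_min = h·b³/12 with b = 86.2 mm (the shorter side).
I_min = 116×86.2³/12 = 6.192×10^6 mm⁴
I = 6.192×10^6 mm⁴ = 6.192×10^-6 m⁴
Effective length L_e = K·L = 2 × 4.28 = 8.560 m
P_cr = π²EI / L_e² = π² × 198×10⁹ × 6.192×10^-6 / 8.560² = 1.651×10^5 N

P_cr ≈ 165 kN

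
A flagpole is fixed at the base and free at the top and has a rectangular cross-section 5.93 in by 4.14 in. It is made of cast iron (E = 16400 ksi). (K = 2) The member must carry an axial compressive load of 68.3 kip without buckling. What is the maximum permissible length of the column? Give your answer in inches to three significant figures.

L_max ≈ 144 in

Buckling occurs about the weak axis: I_min = h·b³/12 with b = 4.14 in (the shorter side).
I_min = 5.93×4.14³/12 = 35.07 in⁴
At the buckling limit P_cr = P = 6.830×10^4 lb
From P_cr = π²EI/(K·L)²:  L = (1/K)·√(π²EI/P_cr) = (1/2)·√(π²×1.64×10^7×35.07/6.830×10^4)
L = 144 in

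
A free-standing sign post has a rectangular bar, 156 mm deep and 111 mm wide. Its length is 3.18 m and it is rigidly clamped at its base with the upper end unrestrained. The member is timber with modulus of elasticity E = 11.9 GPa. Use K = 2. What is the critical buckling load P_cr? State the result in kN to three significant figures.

P_cr ≈ 51.6 kN

Buckling occurs about the weak axis: I_min = h·b³/12 with b = 111 mm (the shorter side).
I_min = 156×111³/12 = 1.778×10^7 mm⁴
I = 1.778×10^7 mm⁴ = 1.778×10^-5 m⁴
Effective length L_e = K·L = 2 × 3.18 = 6.360 m
P_cr = π²EI / L_e² = π² × 11.9×10⁹ × 1.778×10^-5 / 6.360² = 5.162×10^4 N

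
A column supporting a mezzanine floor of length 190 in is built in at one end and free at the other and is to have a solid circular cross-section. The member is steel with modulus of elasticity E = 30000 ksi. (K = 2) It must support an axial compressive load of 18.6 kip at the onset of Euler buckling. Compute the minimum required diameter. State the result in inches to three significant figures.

L_e = K·L = 2 × 190 = 380.0 in
Required I = P_cr·L_e²/(π²E) = 1.860×10^4 × 380.0² / (π² × 3.00×10^7) = 9.071 in⁴
Solid circle: I = πd⁴/64  ⇒  d = (64I/π)^(1/4) = (64×9.071/π)^(1/4) = 3.69 in

d ≈ 3.69 in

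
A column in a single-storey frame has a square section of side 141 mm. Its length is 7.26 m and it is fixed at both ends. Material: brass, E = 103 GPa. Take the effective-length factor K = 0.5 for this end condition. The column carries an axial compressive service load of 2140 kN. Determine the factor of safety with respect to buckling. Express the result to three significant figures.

I = a⁴/12 = 141⁴/12 = 3.294×10^7 mm⁴
I = 3.294×10^7 mm⁴ = 3.294×10^-5 m⁴
Effective length L_e = K·L = 0.5 × 7.26 = 3.630 m
P_cr = π²EI / L_e² = π² × 103×10⁹ × 3.294×10^-5 / 3.630² = 2.541×10^6 N
Factor of safety n = P_cr / P = 2541.1 / 2140 = 1.19

n ≈ 1.19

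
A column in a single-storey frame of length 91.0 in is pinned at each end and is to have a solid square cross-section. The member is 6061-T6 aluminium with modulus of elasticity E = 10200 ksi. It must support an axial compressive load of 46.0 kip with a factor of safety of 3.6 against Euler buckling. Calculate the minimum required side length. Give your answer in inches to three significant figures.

a ≈ 3.58 in

Required P_cr = n·P = 3.6 × 46.0 = 165.6 kip
L_e = K·L = 1 × 91.0 = 91.00 in
Required I = P_cr·L_e²/(π²E) = 1.656×10^5 × 91.00² / (π² × 1.02×10^7) = 13.62 in⁴
Solid square: I = a⁴/12  ⇒  a = (12I)^(1/4) = (12×13.62)^(1/4) = 3.58 in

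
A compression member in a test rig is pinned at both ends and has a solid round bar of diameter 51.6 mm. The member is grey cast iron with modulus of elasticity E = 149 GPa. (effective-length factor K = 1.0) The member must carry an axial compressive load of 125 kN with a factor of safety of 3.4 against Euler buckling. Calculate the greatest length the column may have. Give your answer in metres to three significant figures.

I = πd⁴/64 = π×51.6⁴/64 = 3.480×10^5 mm⁴
I = 3.480×10^-7 m⁴
Required critical load P_cr = n·P = 3.4 × 125 = 425.0 kN = 4.250×10^5 N
From P_cr = π²EI/(K·L)²:  L = (1/K)·√(π²EI/P_cr) = (1/1)·√(π²×1.49×10^11×3.480×10^-7/4.250×10^5)
L = 1.10 m

L_max ≈ 1.10 m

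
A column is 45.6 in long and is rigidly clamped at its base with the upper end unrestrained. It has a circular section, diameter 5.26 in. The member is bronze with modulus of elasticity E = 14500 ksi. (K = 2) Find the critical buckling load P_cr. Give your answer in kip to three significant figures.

P_cr ≈ 647 kip

I = πd⁴/64 = π×5.26⁴/64 = 37.58 in⁴
Effective length L_e = K·L = 2 × 45.6 = 91.20 in
P_cr = π²EI / L_e² = π² × 14500×10³ × 37.58 / 91.20² = 6.465×10^5 lb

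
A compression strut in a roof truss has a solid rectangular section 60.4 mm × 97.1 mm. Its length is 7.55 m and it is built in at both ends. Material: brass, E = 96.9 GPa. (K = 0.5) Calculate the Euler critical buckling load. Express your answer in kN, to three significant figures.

Buckling occurs about the weak axis: I_min = h·b³/12 with b = 60.4 mm (the shorter side).
I_min = 97.1×60.4³/12 = 1.783×10^6 mm⁴
I = 1.783×10^6 mm⁴ = 1.783×10^-6 m⁴
Effective length L_e = K·L = 0.5 × 7.55 = 3.775 m
P_cr = π²EI / L_e² = π² × 96.9×10⁹ × 1.783×10^-6 / 3.775² = 1.197×10^5 N

P_cr ≈ 120 kN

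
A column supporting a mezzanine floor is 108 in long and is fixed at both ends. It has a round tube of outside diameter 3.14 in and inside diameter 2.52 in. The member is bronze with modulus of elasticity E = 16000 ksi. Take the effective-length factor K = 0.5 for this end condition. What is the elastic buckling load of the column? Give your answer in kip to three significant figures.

d_o = 3.14 in, d_i = 2.52 in
I = π(d_o⁴ − d_i⁴)/64 = π(3.14⁴ − 2.520⁴)/64 = 2.792 in⁴
Effective length L_e = K·L = 0.5 × 108 = 54.00 in
P_cr = π²EI / L_e² = π² × 16000×10³ × 2.792 / 54.00² = 1.512×10^5 lb

P_cr ≈ 151 kip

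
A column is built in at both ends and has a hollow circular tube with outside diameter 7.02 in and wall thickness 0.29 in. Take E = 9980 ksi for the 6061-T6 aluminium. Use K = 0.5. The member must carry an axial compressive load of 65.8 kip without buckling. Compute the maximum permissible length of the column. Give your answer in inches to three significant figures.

Inner diameter d_i = 7.02 − 2×0.29 = 6.440 in
I = π(d_o⁴ − d_i⁴)/64 = π(7.02⁴ − 6.440⁴)/64 = 34.78 in⁴
At the buckling limit P_cr = P = 6.580×10^4 lb
From P_cr = π²EI/(K·L)²:  L = (1/K)·√(π²EI/P_cr) = (1/0.5)·√(π²×9.98×10^6×34.78/6.580×10^4)
L = 456 in

L_max ≈ 456 in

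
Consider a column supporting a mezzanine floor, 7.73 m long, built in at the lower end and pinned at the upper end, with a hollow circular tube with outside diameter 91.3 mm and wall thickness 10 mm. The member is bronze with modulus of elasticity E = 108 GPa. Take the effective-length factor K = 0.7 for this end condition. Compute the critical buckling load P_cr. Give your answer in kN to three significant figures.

Inner diameter d_i = 91.3 − 2×10 = 71.30 mm
I = π(d_o⁴ − d_i⁴)/64 = π(91.3⁴ − 71.30⁴)/64 = 2.142×10^6 mm⁴
I = 2.142×10^6 mm⁴ = 2.142×10^-6 m⁴
Effective length L_e = K·L = 0.7 × 7.73 = 5.411 m
P_cr = π²EI / L_e² = π² × 108×10⁹ × 2.142×10^-6 / 5.411² = 7.799×10^4 N

P_cr ≈ 78.0 kN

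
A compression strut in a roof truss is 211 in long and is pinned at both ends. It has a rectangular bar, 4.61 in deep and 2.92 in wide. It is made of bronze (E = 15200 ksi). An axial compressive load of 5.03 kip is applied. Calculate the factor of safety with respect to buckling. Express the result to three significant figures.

Buckling occurs about the weak axis: I_min = h·b³/12 with b = 2.92 in (the shorter side).
I_min = 4.61×2.92³/12 = 9.565 in⁴
Effective length L_e = K·L = 1 × 211 = 211.0 in
P_cr = π²EI / L_e² = π² × 15200×10³ × 9.565 / 211.0² = 3.223×10^4 lb
Factor of safety n = P_cr / P = 32.229 / 5.03 = 6.41

n ≈ 6.41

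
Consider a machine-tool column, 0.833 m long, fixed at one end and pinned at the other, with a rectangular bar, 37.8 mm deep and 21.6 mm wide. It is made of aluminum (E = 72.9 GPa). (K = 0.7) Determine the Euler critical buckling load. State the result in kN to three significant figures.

P_cr ≈ 67.2 kN

Buckling occurs about the weak axis: I_min = h·b³/12 with b = 21.6 mm (the shorter side).
I_min = 37.8×21.6³/12 = 3.174×10^4 mm⁴
I = 3.174×10^4 mm⁴ = 3.174×10^-8 m⁴
Effective length L_e = K·L = 0.7 × 0.833 = 0.5831 m
P_cr = π²EI / L_e² = π² × 72.9×10⁹ × 3.174×10^-8 / 0.5831² = 6.718×10^4 N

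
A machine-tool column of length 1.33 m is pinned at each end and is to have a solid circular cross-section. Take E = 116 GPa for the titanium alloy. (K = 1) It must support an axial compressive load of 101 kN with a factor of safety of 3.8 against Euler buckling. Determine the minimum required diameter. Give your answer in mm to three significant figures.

Required P_cr = n·P = 3.8 × 101 = 383.8 kN
L_e = K·L = 1 × 1.33 = 1.330 m
Required I = P_cr·L_e²/(π²E) = 3.838×10^5 × 1.330² / (π² × 1.16×10^11) = 5.930×10^-7 m⁴
I_req = 5.930×10^5 mm⁴
Solid circle: I = πd⁴/64  ⇒  d = (64I/π)^(1/4) = (64×5.930×10^5/π)^(1/4) = 59.0 mm

d ≈ 59.0 mm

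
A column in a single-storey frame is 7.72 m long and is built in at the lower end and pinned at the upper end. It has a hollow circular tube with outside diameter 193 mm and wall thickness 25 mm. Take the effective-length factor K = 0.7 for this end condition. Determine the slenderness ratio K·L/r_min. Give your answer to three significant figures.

Inner diameter d_i = 193 − 2×25 = 143.0 mm
I = π(d_o⁴ − d_i⁴)/64 = π(193⁴ − 143.0⁴)/64 = 4.758×10^7 mm⁴
A = 1.319×10^4 mm²;  r_min = √(I/A) = √(4.758×10^7/1.319×10^4) = 60.05 mm
L_e = K·L = 0.7 × 7.72 m = 5.404 m = 5404.0 mm
λ = L_e / r_min = 5404.0 / 60.05 = 90.0

λ ≈ 90.0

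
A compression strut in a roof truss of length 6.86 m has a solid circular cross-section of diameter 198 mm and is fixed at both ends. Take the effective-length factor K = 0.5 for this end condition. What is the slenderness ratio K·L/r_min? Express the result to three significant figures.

λ ≈ 69.3

I = πd⁴/64 = π×198⁴/64 = 7.545×10^7 mm⁴
A = 3.079×10^4 mm²;  r_min = √(I/A) = √(7.545×10^7/3.079×10^4) = 49.50 mm
L_e = K·L = 0.5 × 6.86 m = 3.430 m = 3430.0 mm
λ = L_e / r_min = 3430.0 / 49.50 = 69.3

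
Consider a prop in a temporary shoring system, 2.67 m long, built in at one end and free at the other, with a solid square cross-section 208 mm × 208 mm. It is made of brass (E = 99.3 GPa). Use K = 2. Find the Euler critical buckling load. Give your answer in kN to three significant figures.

P_cr ≈ 5360 kN

I = a⁴/12 = 208⁴/12 = 1.560×10^8 mm⁴
I = 1.560×10^8 mm⁴ = 1.560×10^-4 m⁴
Effective length L_e = K·L = 2 × 2.67 = 5.340 m
P_cr = π²EI / L_e² = π² × 99.3×10⁹ × 1.560×10^-4 / 5.340² = 5.361×10^6 N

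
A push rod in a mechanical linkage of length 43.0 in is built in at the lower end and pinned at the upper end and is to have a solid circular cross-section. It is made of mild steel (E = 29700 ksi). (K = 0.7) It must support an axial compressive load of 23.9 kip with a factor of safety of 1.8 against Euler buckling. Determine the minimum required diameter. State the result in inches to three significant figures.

d ≈ 1.28 in

Required P_cr = n·P = 1.8 × 23.9 = 43.02 kip
L_e = K·L = 0.7 × 43.0 = 30.10 in
Required I = P_cr·L_e²/(π²E) = 4.302×10^4 × 30.10² / (π² × 2.97×10^7) = 0.1330 in⁴
Solid circle: I = πd⁴/64  ⇒  d = (64I/π)^(1/4) = (64×0.1330/π)^(1/4) = 1.28 in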